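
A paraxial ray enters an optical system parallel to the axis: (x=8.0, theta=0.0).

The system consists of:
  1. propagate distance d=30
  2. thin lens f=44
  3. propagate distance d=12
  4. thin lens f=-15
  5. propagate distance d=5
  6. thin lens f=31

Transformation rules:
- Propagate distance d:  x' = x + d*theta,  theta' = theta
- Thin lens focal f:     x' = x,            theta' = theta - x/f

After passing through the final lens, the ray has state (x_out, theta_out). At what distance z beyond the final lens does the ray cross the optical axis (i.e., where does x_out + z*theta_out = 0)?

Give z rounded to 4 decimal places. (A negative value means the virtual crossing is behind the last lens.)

Initial: x=8.0000 theta=0.0000
After 1 (propagate distance d=30): x=8.0000 theta=0.0000
After 2 (thin lens f=44): x=8.0000 theta=-2/11 (≈-0.1818)
After 3 (propagate distance d=12): x=64/11 (≈5.8182) theta=-2/11 (≈-0.1818)
After 4 (thin lens f=-15): x=64/11 (≈5.8182) theta=34/165 (≈0.2061)
After 5 (propagate distance d=5): x=226/33 (≈6.8485) theta=34/165 (≈0.2061)
After 6 (thin lens f=31): x=226/33 (≈6.8485) theta=-76/5115 (≈-0.0149)
z_focus = -x_out/theta_out = -(226/33)/(-76/5115) = 17515/38 ≈ 460.9211
Rounded to 4 decimal places: z = 460.9211

Answer: 460.9211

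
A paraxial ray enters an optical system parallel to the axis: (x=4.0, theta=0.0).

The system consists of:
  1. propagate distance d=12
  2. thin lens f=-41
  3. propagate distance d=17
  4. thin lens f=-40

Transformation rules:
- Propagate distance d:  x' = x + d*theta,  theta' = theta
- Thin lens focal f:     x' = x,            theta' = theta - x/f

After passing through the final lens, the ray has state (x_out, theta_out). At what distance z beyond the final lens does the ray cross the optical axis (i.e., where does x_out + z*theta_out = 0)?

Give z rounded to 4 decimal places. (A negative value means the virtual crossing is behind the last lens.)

Answer: -23.6735

Derivation:
Initial: x=4.0000 theta=0.0000
After 1 (propagate distance d=12): x=4.0000 theta=0.0000
After 2 (thin lens f=-41): x=4.0000 theta=4/41 (≈0.0976)
After 3 (propagate distance d=17): x=232/41 (≈5.6585) theta=4/41 (≈0.0976)
After 4 (thin lens f=-40): x=232/41 (≈5.6585) theta=49/205 (≈0.2390)
z_focus = -x_out/theta_out = -(232/41)/(49/205) = -1160/49 ≈ -23.6735
Rounded to 4 decimal places: z = -23.6735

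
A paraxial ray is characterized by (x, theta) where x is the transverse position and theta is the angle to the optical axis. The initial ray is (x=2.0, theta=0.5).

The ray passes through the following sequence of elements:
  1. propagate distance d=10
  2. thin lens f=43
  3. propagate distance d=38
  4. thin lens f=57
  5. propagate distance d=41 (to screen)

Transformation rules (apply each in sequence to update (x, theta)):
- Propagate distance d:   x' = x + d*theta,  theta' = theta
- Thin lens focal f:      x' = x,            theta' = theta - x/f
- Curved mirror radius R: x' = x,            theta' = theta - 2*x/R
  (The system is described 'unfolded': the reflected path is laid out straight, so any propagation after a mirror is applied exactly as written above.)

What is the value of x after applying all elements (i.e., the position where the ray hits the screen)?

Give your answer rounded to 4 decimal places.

Answer: 19.3874

Derivation:
Initial: x=2.0000 theta=0.5000
After 1 (propagate distance d=10): x=7.0000 theta=0.5000
After 2 (thin lens f=43): x=7.0000 theta=29/86 (≈0.3372)
After 3 (propagate distance d=38): x=852/43 (≈19.8140) theta=29/86 (≈0.3372)
After 4 (thin lens f=57): x=852/43 (≈19.8140) theta=-17/1634 (≈-0.0104)
After 5 (propagate distance d=41 (to screen)): x=31679/1634 (≈19.3874) theta=-17/1634 (≈-0.0104)
Rounded to 4 decimal places: x = 19.3874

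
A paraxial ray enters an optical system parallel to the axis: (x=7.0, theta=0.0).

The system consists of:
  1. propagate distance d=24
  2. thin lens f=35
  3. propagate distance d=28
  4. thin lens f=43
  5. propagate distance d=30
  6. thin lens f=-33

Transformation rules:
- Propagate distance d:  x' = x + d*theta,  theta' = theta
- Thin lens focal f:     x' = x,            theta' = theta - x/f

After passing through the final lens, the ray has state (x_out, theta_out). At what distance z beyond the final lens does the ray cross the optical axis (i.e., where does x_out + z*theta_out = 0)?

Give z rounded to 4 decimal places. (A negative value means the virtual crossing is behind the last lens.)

Answer: -13.8880

Derivation:
Initial: x=7.0000 theta=0.0000
After 1 (propagate distance d=24): x=7.0000 theta=0.0000
After 2 (thin lens f=35): x=7.0000 theta=-0.2000
After 3 (propagate distance d=28): x=1.4000 theta=-0.2000
After 4 (thin lens f=43): x=1.4000 theta=-10/43 (≈-0.2326)
After 5 (propagate distance d=30): x=-1199/215 (≈-5.5767) theta=-10/43 (≈-0.2326)
After 6 (thin lens f=-33): x=-1199/215 (≈-5.5767) theta=-259/645 (≈-0.4016)
z_focus = -x_out/theta_out = -(-1199/215)/(-259/645) = -3597/259 ≈ -13.8880
Rounded to 4 decimal places: z = -13.8880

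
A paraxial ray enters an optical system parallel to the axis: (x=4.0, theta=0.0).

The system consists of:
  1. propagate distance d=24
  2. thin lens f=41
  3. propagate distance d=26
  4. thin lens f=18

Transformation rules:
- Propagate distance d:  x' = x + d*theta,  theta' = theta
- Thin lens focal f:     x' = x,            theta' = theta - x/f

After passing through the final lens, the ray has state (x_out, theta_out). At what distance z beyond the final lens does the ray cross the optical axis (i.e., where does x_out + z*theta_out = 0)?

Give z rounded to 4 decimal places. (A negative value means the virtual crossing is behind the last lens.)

Initial: x=4.0000 theta=0.0000
After 1 (propagate distance d=24): x=4.0000 theta=0.0000
After 2 (thin lens f=41): x=4.0000 theta=-4/41 (≈-0.0976)
After 3 (propagate distance d=26): x=60/41 (≈1.4634) theta=-4/41 (≈-0.0976)
After 4 (thin lens f=18): x=60/41 (≈1.4634) theta=-22/123 (≈-0.1789)
z_focus = -x_out/theta_out = -(60/41)/(-22/123) = 90/11 ≈ 8.1818
Rounded to 4 decimal places: z = 8.1818

Answer: 8.1818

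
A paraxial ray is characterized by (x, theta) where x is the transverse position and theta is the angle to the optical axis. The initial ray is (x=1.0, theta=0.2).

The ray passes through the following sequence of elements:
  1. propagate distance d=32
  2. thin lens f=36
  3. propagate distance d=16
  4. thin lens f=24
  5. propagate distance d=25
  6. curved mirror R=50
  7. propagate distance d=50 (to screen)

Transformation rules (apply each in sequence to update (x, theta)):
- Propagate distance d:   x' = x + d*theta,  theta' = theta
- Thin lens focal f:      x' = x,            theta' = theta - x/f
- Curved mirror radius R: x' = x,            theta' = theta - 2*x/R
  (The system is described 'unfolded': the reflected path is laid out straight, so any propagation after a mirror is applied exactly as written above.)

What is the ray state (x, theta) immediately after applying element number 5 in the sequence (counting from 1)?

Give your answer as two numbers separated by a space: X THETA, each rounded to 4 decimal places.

Initial: x=1.0000 theta=0.2000
After 1 (propagate distance d=32): x=7.4000 theta=0.2000
After 2 (thin lens f=36): x=7.4000 theta=-1/180 (≈-0.0056)
After 3 (propagate distance d=16): x=329/45 (≈7.3111) theta=-1/180 (≈-0.0056)
After 4 (thin lens f=24): x=329/45 (≈7.3111) theta=-67/216 (≈-0.3102)
After 5 (propagate distance d=25): x=-479/1080 (≈-0.4435) theta=-67/216 (≈-0.3102)
Rounded to 4 decimal places: x = -0.4435, theta = -0.3102

Answer: -0.4435 -0.3102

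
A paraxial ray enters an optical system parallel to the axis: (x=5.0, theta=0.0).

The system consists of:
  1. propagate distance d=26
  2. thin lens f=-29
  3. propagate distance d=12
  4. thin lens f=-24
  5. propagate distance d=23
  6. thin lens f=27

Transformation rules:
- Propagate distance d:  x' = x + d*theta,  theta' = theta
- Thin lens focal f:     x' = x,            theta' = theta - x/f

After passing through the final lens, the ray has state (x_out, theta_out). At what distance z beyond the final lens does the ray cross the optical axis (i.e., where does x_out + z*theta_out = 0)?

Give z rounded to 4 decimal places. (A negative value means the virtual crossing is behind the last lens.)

Initial: x=5.0000 theta=0.0000
After 1 (propagate distance d=26): x=5.0000 theta=0.0000
After 2 (thin lens f=-29): x=5.0000 theta=5/29 (≈0.1724)
After 3 (propagate distance d=12): x=205/29 (≈7.0690) theta=5/29 (≈0.1724)
After 4 (thin lens f=-24): x=205/29 (≈7.0690) theta=325/696 (≈0.4670)
After 5 (propagate distance d=23): x=12395/696 (≈17.8089) theta=325/696 (≈0.4670)
After 6 (thin lens f=27): x=12395/696 (≈17.8089) theta=-905/4698 (≈-0.1926)
z_focus = -x_out/theta_out = -(12395/696)/(-905/4698) = 66933/724 ≈ 92.4489
Rounded to 4 decimal places: z = 92.4489

Answer: 92.4489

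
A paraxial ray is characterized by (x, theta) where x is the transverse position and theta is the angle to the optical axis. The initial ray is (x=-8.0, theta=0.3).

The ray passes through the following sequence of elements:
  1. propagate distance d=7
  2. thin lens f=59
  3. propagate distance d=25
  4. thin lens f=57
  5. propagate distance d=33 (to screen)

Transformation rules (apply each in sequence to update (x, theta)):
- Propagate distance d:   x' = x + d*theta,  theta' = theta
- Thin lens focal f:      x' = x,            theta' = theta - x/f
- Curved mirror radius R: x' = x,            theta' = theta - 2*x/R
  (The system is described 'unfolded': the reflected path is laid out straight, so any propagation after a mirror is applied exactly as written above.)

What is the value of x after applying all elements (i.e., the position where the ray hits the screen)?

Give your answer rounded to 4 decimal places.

Answer: 14.9263

Derivation:
Initial: x=-8.0000 theta=0.3000
After 1 (propagate distance d=7): x=-5.9000 theta=0.3000
After 2 (thin lens f=59): x=-5.9000 theta=0.4000
After 3 (propagate distance d=25): x=4.1000 theta=0.4000
After 4 (thin lens f=57): x=4.1000 theta=187/570 (≈0.3281)
After 5 (propagate distance d=33 (to screen)): x=1418/95 (≈14.9263) theta=187/570 (≈0.3281)
Rounded to 4 decimal places: x = 14.9263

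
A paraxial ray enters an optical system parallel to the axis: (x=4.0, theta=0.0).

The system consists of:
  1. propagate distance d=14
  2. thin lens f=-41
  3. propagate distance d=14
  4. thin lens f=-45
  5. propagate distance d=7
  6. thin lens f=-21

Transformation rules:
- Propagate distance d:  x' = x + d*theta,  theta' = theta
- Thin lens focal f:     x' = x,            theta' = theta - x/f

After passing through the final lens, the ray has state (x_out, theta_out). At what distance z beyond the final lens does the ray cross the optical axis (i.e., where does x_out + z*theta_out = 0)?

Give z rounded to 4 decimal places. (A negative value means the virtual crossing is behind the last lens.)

Initial: x=4.0000 theta=0.0000
After 1 (propagate distance d=14): x=4.0000 theta=0.0000
After 2 (thin lens f=-41): x=4.0000 theta=4/41 (≈0.0976)
After 3 (propagate distance d=14): x=220/41 (≈5.3659) theta=4/41 (≈0.0976)
After 4 (thin lens f=-45): x=220/41 (≈5.3659) theta=80/369 (≈0.2168)
After 5 (propagate distance d=7): x=2540/369 (≈6.8835) theta=80/369 (≈0.2168)
After 6 (thin lens f=-21): x=2540/369 (≈6.8835) theta=4220/7749 (≈0.5446)
z_focus = -x_out/theta_out = -(2540/369)/(4220/7749) = -2667/211 ≈ -12.6398
Rounded to 4 decimal places: z = -12.6398

Answer: -12.6398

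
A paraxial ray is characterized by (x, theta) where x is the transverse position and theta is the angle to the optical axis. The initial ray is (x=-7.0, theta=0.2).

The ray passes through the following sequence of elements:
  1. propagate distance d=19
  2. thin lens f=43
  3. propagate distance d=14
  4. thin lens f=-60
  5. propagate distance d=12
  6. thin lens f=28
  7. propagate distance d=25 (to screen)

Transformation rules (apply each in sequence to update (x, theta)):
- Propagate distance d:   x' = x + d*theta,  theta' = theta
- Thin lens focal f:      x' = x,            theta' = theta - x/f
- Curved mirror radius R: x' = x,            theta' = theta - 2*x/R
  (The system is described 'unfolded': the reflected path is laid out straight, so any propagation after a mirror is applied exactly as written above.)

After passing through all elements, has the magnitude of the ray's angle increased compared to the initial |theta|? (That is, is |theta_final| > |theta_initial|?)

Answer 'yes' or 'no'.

Initial: x=-7.0000 theta=0.2000
After 1 (propagate distance d=19): x=-3.2000 theta=0.2000
After 2 (thin lens f=43): x=-3.2000 theta=59/215 (≈0.2744)
After 3 (propagate distance d=14): x=138/215 (≈0.6419) theta=59/215 (≈0.2744)
After 4 (thin lens f=-60): x=138/215 (≈0.6419) theta=613/2150 (≈0.2851)
After 5 (propagate distance d=12): x=4368/1075 (≈4.0633) theta=613/2150 (≈0.2851)
After 6 (thin lens f=28): x=4368/1075 (≈4.0633) theta=0.1400
After 7 (propagate distance d=25 (to screen)): x=16261/2150 (≈7.5633) theta=0.1400
|theta_initial|=0.2000 |theta_final|=0.1400 -> not increased

Answer: no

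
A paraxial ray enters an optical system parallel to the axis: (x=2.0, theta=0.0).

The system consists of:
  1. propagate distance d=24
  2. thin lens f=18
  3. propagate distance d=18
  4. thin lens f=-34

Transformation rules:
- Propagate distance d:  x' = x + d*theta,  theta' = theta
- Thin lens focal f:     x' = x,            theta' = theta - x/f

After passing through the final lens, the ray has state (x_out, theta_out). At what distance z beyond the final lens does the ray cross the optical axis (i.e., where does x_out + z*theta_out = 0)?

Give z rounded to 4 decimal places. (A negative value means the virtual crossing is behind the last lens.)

Initial: x=2.0000 theta=0.0000
After 1 (propagate distance d=24): x=2.0000 theta=0.0000
After 2 (thin lens f=18): x=2.0000 theta=-1/9 (≈-0.1111)
After 3 (propagate distance d=18): x=0.0000 theta=-1/9 (≈-0.1111)
After 4 (thin lens f=-34): x=0.0000 theta=-1/9 (≈-0.1111)
z_focus = -x_out/theta_out = -(0.0000)/(-1/9) = 0.0000
Rounded to 4 decimal places: z = 0.0000

Answer: 0.0000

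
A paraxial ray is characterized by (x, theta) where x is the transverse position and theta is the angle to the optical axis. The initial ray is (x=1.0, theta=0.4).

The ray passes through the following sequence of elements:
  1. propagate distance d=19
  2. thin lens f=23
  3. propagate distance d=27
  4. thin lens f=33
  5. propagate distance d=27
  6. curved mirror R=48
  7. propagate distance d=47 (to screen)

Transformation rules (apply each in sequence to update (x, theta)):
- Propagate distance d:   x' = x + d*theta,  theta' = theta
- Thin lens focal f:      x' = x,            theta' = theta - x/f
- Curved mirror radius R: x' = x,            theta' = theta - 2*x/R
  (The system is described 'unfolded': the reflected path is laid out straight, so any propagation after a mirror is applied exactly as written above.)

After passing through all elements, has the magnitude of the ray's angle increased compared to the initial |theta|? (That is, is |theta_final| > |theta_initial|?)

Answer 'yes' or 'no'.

Answer: no

Derivation:
Initial: x=1.0000 theta=0.4000
After 1 (propagate distance d=19): x=8.6000 theta=0.4000
After 2 (thin lens f=23): x=8.6000 theta=3/115 (≈0.0261)
After 3 (propagate distance d=27): x=214/23 (≈9.3043) theta=3/115 (≈0.0261)
After 4 (thin lens f=33): x=214/23 (≈9.3043) theta=-971/3795 (≈-0.2559)
After 5 (propagate distance d=27): x=3031/1265 (≈2.3960) theta=-971/3795 (≈-0.2559)
After 6 (curved mirror R=48): x=3031/1265 (≈2.3960) theta=-10799/30360 (≈-0.3557)
After 7 (propagate distance d=47 (to screen)): x=-434809/30360 (≈-14.3218) theta=-10799/30360 (≈-0.3557)
|theta_initial|=0.4000 |theta_final|=10799/30360 (≈0.3557) -> not increased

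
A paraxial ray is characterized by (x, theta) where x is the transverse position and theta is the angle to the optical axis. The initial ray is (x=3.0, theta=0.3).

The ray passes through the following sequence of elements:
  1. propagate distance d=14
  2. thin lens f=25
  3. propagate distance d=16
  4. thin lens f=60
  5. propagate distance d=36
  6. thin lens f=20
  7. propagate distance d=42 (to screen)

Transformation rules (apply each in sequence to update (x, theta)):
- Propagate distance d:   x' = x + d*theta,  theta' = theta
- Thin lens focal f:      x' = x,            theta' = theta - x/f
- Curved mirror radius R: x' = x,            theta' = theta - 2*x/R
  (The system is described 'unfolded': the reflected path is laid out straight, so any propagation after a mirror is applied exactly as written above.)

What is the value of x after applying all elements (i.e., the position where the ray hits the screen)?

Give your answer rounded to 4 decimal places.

Initial: x=3.0000 theta=0.3000
After 1 (propagate distance d=14): x=7.2000 theta=0.3000
After 2 (thin lens f=25): x=7.2000 theta=0.0120
After 3 (propagate distance d=16): x=7.3920 theta=0.0120
After 4 (thin lens f=60): x=7.3920 theta=-0.1112
After 5 (propagate distance d=36): x=3.3888 theta=-0.1112
After 6 (thin lens f=20): x=3.3888 theta=-877/3125 (≈-0.2806)
After 7 (propagate distance d=42 (to screen)): x=-26244/3125 (≈-8.3981) theta=-877/3125 (≈-0.2806)
Rounded to 4 decimal places: x = -8.3981

Answer: -8.3981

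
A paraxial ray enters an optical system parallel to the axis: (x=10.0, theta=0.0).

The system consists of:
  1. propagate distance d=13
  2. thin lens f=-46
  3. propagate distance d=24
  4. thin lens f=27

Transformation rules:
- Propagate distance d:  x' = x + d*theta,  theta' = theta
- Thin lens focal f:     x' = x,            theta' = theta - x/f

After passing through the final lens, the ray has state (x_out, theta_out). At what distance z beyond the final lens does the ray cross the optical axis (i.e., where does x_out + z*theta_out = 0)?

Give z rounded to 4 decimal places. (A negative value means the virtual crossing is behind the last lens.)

Answer: 43.9535

Derivation:
Initial: x=10.0000 theta=0.0000
After 1 (propagate distance d=13): x=10.0000 theta=0.0000
After 2 (thin lens f=-46): x=10.0000 theta=5/23 (≈0.2174)
After 3 (propagate distance d=24): x=350/23 (≈15.2174) theta=5/23 (≈0.2174)
After 4 (thin lens f=27): x=350/23 (≈15.2174) theta=-215/621 (≈-0.3462)
z_focus = -x_out/theta_out = -(350/23)/(-215/621) = 1890/43 ≈ 43.9535
Rounded to 4 decimal places: z = 43.9535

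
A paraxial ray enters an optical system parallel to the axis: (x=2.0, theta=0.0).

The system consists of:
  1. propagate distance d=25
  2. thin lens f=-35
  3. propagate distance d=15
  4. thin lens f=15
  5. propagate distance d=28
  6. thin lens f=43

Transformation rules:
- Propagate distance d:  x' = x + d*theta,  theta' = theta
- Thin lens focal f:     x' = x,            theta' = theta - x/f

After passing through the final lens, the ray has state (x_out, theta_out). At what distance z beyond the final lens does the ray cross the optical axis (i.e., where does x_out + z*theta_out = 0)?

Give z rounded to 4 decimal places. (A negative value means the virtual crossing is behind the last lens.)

Initial: x=2.0000 theta=0.0000
After 1 (propagate distance d=25): x=2.0000 theta=0.0000
After 2 (thin lens f=-35): x=2.0000 theta=2/35 (≈0.0571)
After 3 (propagate distance d=15): x=20/7 (≈2.8571) theta=2/35 (≈0.0571)
After 4 (thin lens f=15): x=20/7 (≈2.8571) theta=-2/15 (≈-0.1333)
After 5 (propagate distance d=28): x=-92/105 (≈-0.8762) theta=-2/15 (≈-0.1333)
After 6 (thin lens f=43): x=-92/105 (≈-0.8762) theta=-34/301 (≈-0.1130)
z_focus = -x_out/theta_out = -(-92/105)/(-34/301) = -1978/255 ≈ -7.7569
Rounded to 4 decimal places: z = -7.7569

Answer: -7.7569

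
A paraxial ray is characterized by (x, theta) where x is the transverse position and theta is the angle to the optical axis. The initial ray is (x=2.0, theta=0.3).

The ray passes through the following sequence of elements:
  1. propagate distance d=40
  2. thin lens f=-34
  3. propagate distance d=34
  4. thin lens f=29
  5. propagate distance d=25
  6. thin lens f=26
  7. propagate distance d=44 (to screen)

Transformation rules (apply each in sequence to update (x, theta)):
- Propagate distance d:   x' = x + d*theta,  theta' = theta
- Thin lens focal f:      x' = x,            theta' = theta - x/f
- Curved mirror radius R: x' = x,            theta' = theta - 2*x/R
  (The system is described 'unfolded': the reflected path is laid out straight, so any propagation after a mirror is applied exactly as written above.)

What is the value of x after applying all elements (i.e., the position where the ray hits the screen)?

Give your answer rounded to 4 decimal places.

Answer: -42.6077

Derivation:
Initial: x=2.0000 theta=0.3000
After 1 (propagate distance d=40): x=14.0000 theta=0.3000
After 2 (thin lens f=-34): x=14.0000 theta=121/170 (≈0.7118)
After 3 (propagate distance d=34): x=38.2000 theta=121/170 (≈0.7118)
After 4 (thin lens f=29): x=38.2000 theta=-597/986 (≈-0.6055)
After 5 (propagate distance d=25): x=113701/4930 (≈23.0631) theta=-597/986 (≈-0.6055)
After 6 (thin lens f=26): x=113701/4930 (≈23.0631) theta=-191311/128180 (≈-1.4925)
After 7 (propagate distance d=44 (to screen)): x=-2730729/64090 (≈-42.6077) theta=-191311/128180 (≈-1.4925)
Rounded to 4 decimal places: x = -42.6077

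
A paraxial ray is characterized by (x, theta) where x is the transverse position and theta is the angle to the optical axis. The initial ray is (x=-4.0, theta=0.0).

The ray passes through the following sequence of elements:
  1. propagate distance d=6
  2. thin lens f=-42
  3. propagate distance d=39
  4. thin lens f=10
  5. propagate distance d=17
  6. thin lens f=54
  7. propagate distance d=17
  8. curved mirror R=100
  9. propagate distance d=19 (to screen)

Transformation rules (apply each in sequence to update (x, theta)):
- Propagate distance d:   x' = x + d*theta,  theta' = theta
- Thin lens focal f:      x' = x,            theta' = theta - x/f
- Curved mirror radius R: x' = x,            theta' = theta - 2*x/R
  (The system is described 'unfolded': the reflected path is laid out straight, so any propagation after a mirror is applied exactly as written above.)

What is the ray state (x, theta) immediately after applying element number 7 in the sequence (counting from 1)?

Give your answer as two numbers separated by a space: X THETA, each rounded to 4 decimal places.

Answer: 14.0859 0.6062

Derivation:
Initial: x=-4.0000 theta=0.0000
After 1 (propagate distance d=6): x=-4.0000 theta=0.0000
After 2 (thin lens f=-42): x=-4.0000 theta=-2/21 (≈-0.0952)
After 3 (propagate distance d=39): x=-54/7 (≈-7.7143) theta=-2/21 (≈-0.0952)
After 4 (thin lens f=10): x=-54/7 (≈-7.7143) theta=71/105 (≈0.6762)
After 5 (propagate distance d=17): x=397/105 (≈3.7810) theta=71/105 (≈0.6762)
After 6 (thin lens f=54): x=397/105 (≈3.7810) theta=491/810 (≈0.6062)
After 7 (propagate distance d=17): x=79867/5670 (≈14.0859) theta=491/810 (≈0.6062)
Rounded to 4 decimal places: x = 14.0859, theta = 0.6062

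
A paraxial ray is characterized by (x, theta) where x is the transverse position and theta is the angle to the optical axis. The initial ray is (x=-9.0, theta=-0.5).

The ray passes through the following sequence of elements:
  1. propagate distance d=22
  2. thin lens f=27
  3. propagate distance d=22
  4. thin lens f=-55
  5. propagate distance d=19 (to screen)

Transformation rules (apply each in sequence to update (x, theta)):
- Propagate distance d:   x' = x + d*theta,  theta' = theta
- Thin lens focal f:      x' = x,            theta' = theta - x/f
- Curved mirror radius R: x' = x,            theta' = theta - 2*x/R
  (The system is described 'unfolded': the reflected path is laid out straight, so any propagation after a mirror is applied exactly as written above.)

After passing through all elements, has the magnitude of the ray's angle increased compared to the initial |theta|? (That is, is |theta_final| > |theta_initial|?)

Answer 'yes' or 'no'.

Initial: x=-9.0000 theta=-0.5000
After 1 (propagate distance d=22): x=-20.0000 theta=-0.5000
After 2 (thin lens f=27): x=-20.0000 theta=13/54 (≈0.2407)
After 3 (propagate distance d=22): x=-397/27 (≈-14.7037) theta=13/54 (≈0.2407)
After 4 (thin lens f=-55): x=-397/27 (≈-14.7037) theta=-79/2970 (≈-0.0266)
After 5 (propagate distance d=19 (to screen)): x=-1673/110 (≈-15.2091) theta=-79/2970 (≈-0.0266)
|theta_initial|=0.5000 |theta_final|=79/2970 (≈0.0266) -> not increased

Answer: no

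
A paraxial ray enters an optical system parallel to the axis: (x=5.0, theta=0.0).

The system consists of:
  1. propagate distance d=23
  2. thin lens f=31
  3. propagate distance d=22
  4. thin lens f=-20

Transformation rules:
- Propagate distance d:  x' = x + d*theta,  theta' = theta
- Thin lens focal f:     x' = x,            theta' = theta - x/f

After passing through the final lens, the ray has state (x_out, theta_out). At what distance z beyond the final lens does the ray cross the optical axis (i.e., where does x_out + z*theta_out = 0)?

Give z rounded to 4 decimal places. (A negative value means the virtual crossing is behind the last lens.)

Answer: 16.3636

Derivation:
Initial: x=5.0000 theta=0.0000
After 1 (propagate distance d=23): x=5.0000 theta=0.0000
After 2 (thin lens f=31): x=5.0000 theta=-5/31 (≈-0.1613)
After 3 (propagate distance d=22): x=45/31 (≈1.4516) theta=-5/31 (≈-0.1613)
After 4 (thin lens f=-20): x=45/31 (≈1.4516) theta=-11/124 (≈-0.0887)
z_focus = -x_out/theta_out = -(45/31)/(-11/124) = 180/11 ≈ 16.3636
Rounded to 4 decimal places: z = 16.3636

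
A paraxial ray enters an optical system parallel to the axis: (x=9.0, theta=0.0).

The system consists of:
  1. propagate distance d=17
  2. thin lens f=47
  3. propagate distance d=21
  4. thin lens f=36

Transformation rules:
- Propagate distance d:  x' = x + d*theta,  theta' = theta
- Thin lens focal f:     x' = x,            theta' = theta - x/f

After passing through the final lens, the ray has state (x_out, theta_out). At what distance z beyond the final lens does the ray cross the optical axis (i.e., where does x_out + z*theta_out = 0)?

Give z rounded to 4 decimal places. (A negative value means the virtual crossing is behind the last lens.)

Initial: x=9.0000 theta=0.0000
After 1 (propagate distance d=17): x=9.0000 theta=0.0000
After 2 (thin lens f=47): x=9.0000 theta=-9/47 (≈-0.1915)
After 3 (propagate distance d=21): x=234/47 (≈4.9787) theta=-9/47 (≈-0.1915)
After 4 (thin lens f=36): x=234/47 (≈4.9787) theta=-31/94 (≈-0.3298)
z_focus = -x_out/theta_out = -(234/47)/(-31/94) = 468/31 ≈ 15.0968
Rounded to 4 decimal places: z = 15.0968

Answer: 15.0968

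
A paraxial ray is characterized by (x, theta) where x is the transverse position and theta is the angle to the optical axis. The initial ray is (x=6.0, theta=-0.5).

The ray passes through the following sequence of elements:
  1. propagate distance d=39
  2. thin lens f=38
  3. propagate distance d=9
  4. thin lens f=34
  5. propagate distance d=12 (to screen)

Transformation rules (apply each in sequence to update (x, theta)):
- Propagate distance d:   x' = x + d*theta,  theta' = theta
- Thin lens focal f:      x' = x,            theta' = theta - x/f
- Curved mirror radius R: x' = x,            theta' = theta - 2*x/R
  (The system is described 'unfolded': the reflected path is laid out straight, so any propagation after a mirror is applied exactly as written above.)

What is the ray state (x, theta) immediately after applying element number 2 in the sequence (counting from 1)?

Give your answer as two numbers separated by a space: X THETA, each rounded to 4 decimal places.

Initial: x=6.0000 theta=-0.5000
After 1 (propagate distance d=39): x=-13.5000 theta=-0.5000
After 2 (thin lens f=38): x=-13.5000 theta=-11/76 (≈-0.1447)
Rounded to 4 decimal places: x = -13.5000, theta = -0.1447

Answer: -13.5000 -0.1447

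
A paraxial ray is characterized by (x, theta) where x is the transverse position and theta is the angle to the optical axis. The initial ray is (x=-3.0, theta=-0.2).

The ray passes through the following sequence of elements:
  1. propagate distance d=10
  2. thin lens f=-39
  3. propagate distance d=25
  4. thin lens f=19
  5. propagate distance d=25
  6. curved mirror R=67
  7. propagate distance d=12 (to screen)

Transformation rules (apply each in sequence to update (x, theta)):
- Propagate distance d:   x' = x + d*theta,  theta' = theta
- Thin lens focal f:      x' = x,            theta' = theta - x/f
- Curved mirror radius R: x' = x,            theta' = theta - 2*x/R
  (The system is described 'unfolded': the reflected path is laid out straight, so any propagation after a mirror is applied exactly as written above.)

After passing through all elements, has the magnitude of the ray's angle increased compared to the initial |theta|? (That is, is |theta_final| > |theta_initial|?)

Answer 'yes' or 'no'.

Answer: yes

Derivation:
Initial: x=-3.0000 theta=-0.2000
After 1 (propagate distance d=10): x=-5.0000 theta=-0.2000
After 2 (thin lens f=-39): x=-5.0000 theta=-64/195 (≈-0.3282)
After 3 (propagate distance d=25): x=-515/39 (≈-13.2051) theta=-64/195 (≈-0.3282)
After 4 (thin lens f=19): x=-515/39 (≈-13.2051) theta=453/1235 (≈0.3668)
After 5 (propagate distance d=25): x=-230/57 (≈-4.0351) theta=453/1235 (≈0.3668)
After 6 (curved mirror R=67): x=-230/57 (≈-4.0351) theta=120953/248235 (≈0.4873)
After 7 (propagate distance d=12 (to screen)): x=449786/248235 (≈1.8119) theta=120953/248235 (≈0.4873)
|theta_initial|=0.2000 |theta_final|=120953/248235 (≈0.4873) -> increased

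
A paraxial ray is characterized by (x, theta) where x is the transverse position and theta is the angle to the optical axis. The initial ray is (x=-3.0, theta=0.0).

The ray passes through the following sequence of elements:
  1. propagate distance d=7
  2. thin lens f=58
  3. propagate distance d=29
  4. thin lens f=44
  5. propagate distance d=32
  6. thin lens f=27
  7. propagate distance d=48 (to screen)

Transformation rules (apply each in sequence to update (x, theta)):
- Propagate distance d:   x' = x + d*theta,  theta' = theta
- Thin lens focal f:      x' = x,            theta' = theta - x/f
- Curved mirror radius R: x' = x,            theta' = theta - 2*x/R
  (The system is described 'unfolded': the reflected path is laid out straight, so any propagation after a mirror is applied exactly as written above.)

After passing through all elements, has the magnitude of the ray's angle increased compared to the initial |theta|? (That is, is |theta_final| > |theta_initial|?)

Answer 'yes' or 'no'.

Initial: x=-3.0000 theta=0.0000
After 1 (propagate distance d=7): x=-3.0000 theta=0.0000
After 2 (thin lens f=58): x=-3.0000 theta=3/58 (≈0.0517)
After 3 (propagate distance d=29): x=-1.5000 theta=3/58 (≈0.0517)
After 4 (thin lens f=44): x=-1.5000 theta=219/2552 (≈0.0858)
After 5 (propagate distance d=32): x=795/638 (≈1.2461) theta=219/2552 (≈0.0858)
After 6 (thin lens f=27): x=795/638 (≈1.2461) theta=911/22968 (≈0.0397)
After 7 (propagate distance d=48 (to screen)): x=6029/1914 (≈3.1499) theta=911/22968 (≈0.0397)
|theta_initial|=0.0000 |theta_final|=911/22968 (≈0.0397) -> increased

Answer: yes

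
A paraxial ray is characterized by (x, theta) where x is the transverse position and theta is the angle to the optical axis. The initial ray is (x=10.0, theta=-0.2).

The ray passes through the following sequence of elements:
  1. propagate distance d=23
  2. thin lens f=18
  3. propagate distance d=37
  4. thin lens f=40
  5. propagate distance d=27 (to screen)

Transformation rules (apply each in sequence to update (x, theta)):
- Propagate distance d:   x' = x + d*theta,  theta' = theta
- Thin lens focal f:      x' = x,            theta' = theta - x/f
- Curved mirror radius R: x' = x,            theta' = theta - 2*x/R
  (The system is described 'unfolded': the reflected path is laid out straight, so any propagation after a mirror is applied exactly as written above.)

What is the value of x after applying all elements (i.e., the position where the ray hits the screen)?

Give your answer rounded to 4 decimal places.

Initial: x=10.0000 theta=-0.2000
After 1 (propagate distance d=23): x=5.4000 theta=-0.2000
After 2 (thin lens f=18): x=5.4000 theta=-0.5000
After 3 (propagate distance d=37): x=-13.1000 theta=-0.5000
After 4 (thin lens f=40): x=-13.1000 theta=-0.1725
After 5 (propagate distance d=27 (to screen)): x=-17.7575 theta=-0.1725
Rounded to 4 decimal places: x = -17.7575

Answer: -17.7575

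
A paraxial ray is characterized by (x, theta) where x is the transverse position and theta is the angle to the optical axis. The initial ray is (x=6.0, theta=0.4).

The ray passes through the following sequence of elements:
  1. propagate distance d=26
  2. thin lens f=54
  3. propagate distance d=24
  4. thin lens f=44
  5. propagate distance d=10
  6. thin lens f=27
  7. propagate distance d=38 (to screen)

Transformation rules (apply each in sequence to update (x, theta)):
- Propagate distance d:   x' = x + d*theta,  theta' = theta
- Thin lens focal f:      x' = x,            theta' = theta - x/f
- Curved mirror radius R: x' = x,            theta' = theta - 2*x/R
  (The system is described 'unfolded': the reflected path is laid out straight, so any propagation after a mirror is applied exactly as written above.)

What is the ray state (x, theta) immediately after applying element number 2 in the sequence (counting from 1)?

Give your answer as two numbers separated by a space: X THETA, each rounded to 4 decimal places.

Answer: 16.4000 0.0963

Derivation:
Initial: x=6.0000 theta=0.4000
After 1 (propagate distance d=26): x=16.4000 theta=0.4000
After 2 (thin lens f=54): x=16.4000 theta=13/135 (≈0.0963)
Rounded to 4 decimal places: x = 16.4000, theta = 0.0963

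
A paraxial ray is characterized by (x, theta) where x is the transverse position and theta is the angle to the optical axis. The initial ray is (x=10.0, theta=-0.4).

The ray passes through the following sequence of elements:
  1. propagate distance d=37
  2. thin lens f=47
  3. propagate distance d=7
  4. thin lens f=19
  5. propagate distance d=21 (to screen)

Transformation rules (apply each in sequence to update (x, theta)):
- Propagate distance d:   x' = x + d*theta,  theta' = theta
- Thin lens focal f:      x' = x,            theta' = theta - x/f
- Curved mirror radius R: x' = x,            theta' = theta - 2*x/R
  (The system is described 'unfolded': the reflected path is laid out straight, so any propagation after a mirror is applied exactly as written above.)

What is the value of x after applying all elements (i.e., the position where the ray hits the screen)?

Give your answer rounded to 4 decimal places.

Initial: x=10.0000 theta=-0.4000
After 1 (propagate distance d=37): x=-4.8000 theta=-0.4000
After 2 (thin lens f=47): x=-4.8000 theta=-14/47 (≈-0.2979)
After 3 (propagate distance d=7): x=-1618/235 (≈-6.8851) theta=-14/47 (≈-0.2979)
After 4 (thin lens f=19): x=-1618/235 (≈-6.8851) theta=288/4465 (≈0.0645)
After 5 (propagate distance d=21 (to screen)): x=-24694/4465 (≈-5.5306) theta=288/4465 (≈0.0645)
Rounded to 4 decimal places: x = -5.5306

Answer: -5.5306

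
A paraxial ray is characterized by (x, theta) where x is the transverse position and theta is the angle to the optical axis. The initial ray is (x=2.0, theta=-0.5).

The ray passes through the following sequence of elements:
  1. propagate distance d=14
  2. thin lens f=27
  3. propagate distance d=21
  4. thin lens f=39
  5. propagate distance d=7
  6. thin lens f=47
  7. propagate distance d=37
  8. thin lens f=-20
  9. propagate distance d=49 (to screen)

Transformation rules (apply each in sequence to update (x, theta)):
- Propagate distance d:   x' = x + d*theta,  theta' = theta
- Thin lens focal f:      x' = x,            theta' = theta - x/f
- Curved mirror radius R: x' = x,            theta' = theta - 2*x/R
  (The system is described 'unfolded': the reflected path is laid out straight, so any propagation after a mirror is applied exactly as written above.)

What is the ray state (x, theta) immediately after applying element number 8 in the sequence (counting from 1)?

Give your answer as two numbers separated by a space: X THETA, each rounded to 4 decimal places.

Initial: x=2.0000 theta=-0.5000
After 1 (propagate distance d=14): x=-5.0000 theta=-0.5000
After 2 (thin lens f=27): x=-5.0000 theta=-17/54 (≈-0.3148)
After 3 (propagate distance d=21): x=-209/18 (≈-11.6111) theta=-17/54 (≈-0.3148)
After 4 (thin lens f=39): x=-209/18 (≈-11.6111) theta=-2/117 (≈-0.0171)
After 5 (propagate distance d=7): x=-305/26 (≈-11.7308) theta=-2/117 (≈-0.0171)
After 6 (thin lens f=47): x=-305/26 (≈-11.7308) theta=2557/10998 (≈0.2325)
After 7 (propagate distance d=37): x=-17203/5499 (≈-3.1284) theta=2557/10998 (≈0.2325)
After 8 (thin lens f=-20): x=-17203/5499 (≈-3.1284) theta=2789/36660 (≈0.0761)
Rounded to 4 decimal places: x = -3.1284, theta = 0.0761

Answer: -3.1284 0.0761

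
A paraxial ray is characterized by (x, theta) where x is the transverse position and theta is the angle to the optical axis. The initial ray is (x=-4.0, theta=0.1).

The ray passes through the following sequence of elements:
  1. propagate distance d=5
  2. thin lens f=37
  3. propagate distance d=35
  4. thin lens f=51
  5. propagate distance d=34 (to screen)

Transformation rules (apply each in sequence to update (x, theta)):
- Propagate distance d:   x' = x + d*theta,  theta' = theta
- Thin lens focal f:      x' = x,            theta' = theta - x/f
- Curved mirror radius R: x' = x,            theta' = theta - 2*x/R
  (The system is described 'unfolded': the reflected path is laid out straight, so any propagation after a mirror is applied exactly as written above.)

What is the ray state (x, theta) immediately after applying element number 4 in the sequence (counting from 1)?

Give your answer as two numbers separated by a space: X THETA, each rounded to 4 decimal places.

Answer: 3.3108 0.1297

Derivation:
Initial: x=-4.0000 theta=0.1000
After 1 (propagate distance d=5): x=-3.5000 theta=0.1000
After 2 (thin lens f=37): x=-3.5000 theta=36/185 (≈0.1946)
After 3 (propagate distance d=35): x=245/74 (≈3.3108) theta=36/185 (≈0.1946)
After 4 (thin lens f=51): x=245/74 (≈3.3108) theta=2447/18870 (≈0.1297)
Rounded to 4 decimal places: x = 3.3108, theta = 0.1297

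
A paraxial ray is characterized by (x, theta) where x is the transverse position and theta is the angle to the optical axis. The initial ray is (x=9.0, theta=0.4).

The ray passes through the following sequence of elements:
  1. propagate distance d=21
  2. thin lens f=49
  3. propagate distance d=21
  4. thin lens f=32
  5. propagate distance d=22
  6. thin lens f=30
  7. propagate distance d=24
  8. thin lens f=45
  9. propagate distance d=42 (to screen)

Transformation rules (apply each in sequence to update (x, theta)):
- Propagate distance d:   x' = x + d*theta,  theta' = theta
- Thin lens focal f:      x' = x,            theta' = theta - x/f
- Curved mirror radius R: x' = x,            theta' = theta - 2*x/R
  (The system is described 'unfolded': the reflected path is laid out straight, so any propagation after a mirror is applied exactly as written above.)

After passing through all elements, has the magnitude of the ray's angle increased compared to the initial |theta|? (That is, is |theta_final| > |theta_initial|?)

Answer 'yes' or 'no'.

Initial: x=9.0000 theta=0.4000
After 1 (propagate distance d=21): x=17.4000 theta=0.4000
After 2 (thin lens f=49): x=17.4000 theta=11/245 (≈0.0449)
After 3 (propagate distance d=21): x=642/35 (≈18.3429) theta=11/245 (≈0.0449)
After 4 (thin lens f=32): x=642/35 (≈18.3429) theta=-2071/3920 (≈-0.5283)
After 5 (propagate distance d=22): x=13171/1960 (≈6.7199) theta=-2071/3920 (≈-0.5283)
After 6 (thin lens f=30): x=13171/1960 (≈6.7199) theta=-11059/14700 (≈-0.7523)
After 7 (propagate distance d=24): x=-111089/9800 (≈-11.3356) theta=-11059/14700 (≈-0.7523)
After 8 (thin lens f=45): x=-111089/9800 (≈-11.3356) theta=-220681/441000 (≈-0.5004)
After 9 (propagate distance d=42 (to screen)): x=-4755869/147000 (≈-32.3529) theta=-220681/441000 (≈-0.5004)
|theta_initial|=0.4000 |theta_final|=220681/441000 (≈0.5004) -> increased

Answer: yes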